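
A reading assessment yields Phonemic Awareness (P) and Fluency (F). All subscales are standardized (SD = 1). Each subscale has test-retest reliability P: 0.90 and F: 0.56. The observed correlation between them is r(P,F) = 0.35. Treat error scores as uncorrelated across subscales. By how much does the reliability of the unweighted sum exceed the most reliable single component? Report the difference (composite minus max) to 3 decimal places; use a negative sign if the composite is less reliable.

-0.100

Var(sum) = 2 + 0.7 = 2.7; true-score variance = 1.46 + 0.7 = 2.16; composite reliability = 0.8000.
Max component reliability = 0.9000.
Difference = 0.8000 − 0.9000 = -0.100.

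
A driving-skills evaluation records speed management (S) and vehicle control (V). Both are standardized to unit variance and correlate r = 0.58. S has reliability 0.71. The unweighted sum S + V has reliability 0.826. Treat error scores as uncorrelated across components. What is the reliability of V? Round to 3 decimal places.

0.740

Var(S+V) = 2 + 2·0.58 = 3.160.
True-score variance = ρ_S + ρ_V + 2·0.58, so 0.826 = (0.71 + ρ_V + 1.16) / 3.160.
ρ_V = 0.826·3.160 − 0.71 − 1.16 = 0.740.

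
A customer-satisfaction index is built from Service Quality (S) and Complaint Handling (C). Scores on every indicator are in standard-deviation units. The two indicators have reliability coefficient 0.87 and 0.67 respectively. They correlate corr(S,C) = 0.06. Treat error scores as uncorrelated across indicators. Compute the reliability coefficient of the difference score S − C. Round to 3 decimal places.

Var(S−C) = 1 + 1 − 2·0.06 = 2 − 0.12 = 1.88.
Because errors are independent across components, Cov(Tᵢ,Tⱼ) = Cov(Xᵢ,Xⱼ); the off-diagonal part of the true-score variance is the same as above.
True-score variance = [0.87 + 0.67] − 0.12 = 1.54 − 0.12 = 1.42.
Reliability = 1.42 / 1.88 = 0.755.

0.755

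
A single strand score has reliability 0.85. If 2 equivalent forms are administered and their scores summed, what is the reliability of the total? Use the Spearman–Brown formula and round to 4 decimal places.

ρ_k = kρ / (1 + (k−1)ρ) = 2·0.85 / (1 + 1·0.85) = 1.700 / 1.850 = 0.9189.

0.9189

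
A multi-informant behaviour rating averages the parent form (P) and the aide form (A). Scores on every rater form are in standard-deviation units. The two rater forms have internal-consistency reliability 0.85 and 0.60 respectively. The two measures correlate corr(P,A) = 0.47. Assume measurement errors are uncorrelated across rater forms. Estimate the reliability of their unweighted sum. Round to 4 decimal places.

Var(P+A) = 2 + 2·[0.47] = 2 + 0.94 = 2.94.
With uncorrelated errors the cross-covariances are all true-score covariance, so they carry over unchanged; only the diagonal terms shrink to ρᵢσᵢ².
True-score variance = [0.85 + 0.60] + 0.94 = 1.45 + 0.94 = 2.39.
Reliability = 2.39 / 2.94 = 0.8129.

0.8129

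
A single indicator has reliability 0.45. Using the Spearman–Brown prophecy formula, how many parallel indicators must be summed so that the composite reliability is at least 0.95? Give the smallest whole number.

k ≥ ρ*(1−ρ₁)/(ρ₁(1−ρ*)) = 0.95·0.55 / (0.45·0.05) = 23.222.
Smallest integer k = 24.

24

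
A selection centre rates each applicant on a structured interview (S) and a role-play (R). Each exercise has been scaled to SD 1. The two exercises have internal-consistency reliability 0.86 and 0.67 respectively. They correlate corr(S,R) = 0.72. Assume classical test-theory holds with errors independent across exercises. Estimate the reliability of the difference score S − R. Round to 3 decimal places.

Var(S−R) = 1 + 1 − 2·0.72 = 2 − 1.44 = 0.56.
With uncorrelated errors the cross-covariances are all true-score covariance, so they carry over unchanged; only the diagonal terms shrink to ρᵢσᵢ².
True-score variance = [0.86 + 0.67] − 1.44 = 1.53 − 1.44 = 0.09.
Reliability = 0.09 / 0.56 = 0.161.

0.161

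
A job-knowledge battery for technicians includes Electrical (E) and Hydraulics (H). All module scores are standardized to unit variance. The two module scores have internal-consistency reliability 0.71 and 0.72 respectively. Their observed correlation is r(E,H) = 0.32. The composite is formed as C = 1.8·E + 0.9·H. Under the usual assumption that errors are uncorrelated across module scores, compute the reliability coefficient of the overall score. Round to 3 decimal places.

Var(C) = 1.8² + 0.9² + 2·[1.62·0.32] = 4.05 + 1.0368 = 5.0868.
With uncorrelated errors the cross-covariances are all true-score covariance, so they carry over unchanged; only the diagonal terms shrink to ρᵢσᵢ².
True-score variance = [1.8²·0.71 + 0.9²·0.72] + 1.0368 = 2.8836 + 1.0368 = 3.9204.
Reliability = 3.9204 / 5.0868 = 0.771.

0.771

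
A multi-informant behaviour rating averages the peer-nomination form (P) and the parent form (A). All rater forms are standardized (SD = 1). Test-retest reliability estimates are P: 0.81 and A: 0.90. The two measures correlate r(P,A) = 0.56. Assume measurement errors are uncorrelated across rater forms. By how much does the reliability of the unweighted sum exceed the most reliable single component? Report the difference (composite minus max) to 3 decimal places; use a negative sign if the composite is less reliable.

0.007

Var(sum) = 2 + 1.12 = 3.12; true-score variance = 1.71 + 1.12 = 2.83; composite reliability = 0.9071.
Max component reliability = 0.9000.
Difference = 0.9071 − 0.9000 = 0.007.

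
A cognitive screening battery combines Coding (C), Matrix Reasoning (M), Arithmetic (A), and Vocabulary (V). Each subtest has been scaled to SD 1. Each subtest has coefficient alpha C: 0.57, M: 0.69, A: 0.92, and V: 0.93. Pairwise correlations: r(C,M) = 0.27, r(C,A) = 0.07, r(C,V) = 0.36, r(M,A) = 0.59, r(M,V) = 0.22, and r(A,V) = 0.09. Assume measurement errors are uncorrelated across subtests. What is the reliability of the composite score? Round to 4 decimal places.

Var(C+M+A+V) = 4 + 2·[0.27 + 0.07 + 0.36 + 0.59 + 0.22 + 0.09] = 4 + 3.2 = 7.2.
Under uncorrelated errors the observed covariances equal the true-score covariances, so only the own-variance terms attenuate.
True-score variance = [0.57 + 0.69 + 0.92 + 0.93] + 3.2 = 3.11 + 3.2 = 6.31.
Reliability = 6.31 / 7.2 = 0.8764.

0.8764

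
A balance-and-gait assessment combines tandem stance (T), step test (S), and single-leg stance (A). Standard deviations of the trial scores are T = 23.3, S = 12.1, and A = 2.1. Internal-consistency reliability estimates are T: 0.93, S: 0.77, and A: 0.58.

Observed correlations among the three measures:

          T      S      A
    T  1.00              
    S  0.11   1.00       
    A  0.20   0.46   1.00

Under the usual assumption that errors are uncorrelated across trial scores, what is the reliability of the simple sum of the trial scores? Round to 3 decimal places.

Var(T+S+A) = 23.3² + 12.1² + 2.1² + 2·[23.3·12.1·0.11 + 23.3·2.1·0.20 + 12.1·2.1·0.46] = 693.71 + 104.974 = 798.684.
Under uncorrelated errors the observed covariances equal the true-score covariances, so only the own-variance terms attenuate.
True-score variance = [23.3²·0.93 + 12.1²·0.77 + 2.1²·0.58] + 104.974 = 620.181 + 104.974 = 725.155.
Reliability = 725.155 / 798.684 = 0.908.

0.908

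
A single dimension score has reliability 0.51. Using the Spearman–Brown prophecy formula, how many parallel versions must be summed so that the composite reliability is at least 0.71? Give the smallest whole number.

3

k ≥ ρ*(1−ρ₁)/(ρ₁(1−ρ*)) = 0.71·0.49 / (0.51·0.29) = 2.352.
Smallest integer k = 3.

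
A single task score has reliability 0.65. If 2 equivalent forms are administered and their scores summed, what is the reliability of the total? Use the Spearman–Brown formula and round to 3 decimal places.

ρ_k = kρ / (1 + (k−1)ρ) = 2·0.65 / (1 + 1·0.65) = 1.300 / 1.650 = 0.788.

0.788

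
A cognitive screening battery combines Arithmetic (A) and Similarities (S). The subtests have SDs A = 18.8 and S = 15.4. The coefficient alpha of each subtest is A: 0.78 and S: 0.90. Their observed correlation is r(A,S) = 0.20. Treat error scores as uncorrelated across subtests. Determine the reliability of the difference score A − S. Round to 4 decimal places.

0.7863

Var(A−S) = 18.8² + 15.4² − 2·18.8·15.4·0.20 = 590.6 − 115.808 = 474.792.
Because errors are independent across components, Cov(Tᵢ,Tⱼ) = Cov(Xᵢ,Xⱼ); the off-diagonal part of the true-score variance is the same as above.
True-score variance = [18.8²·0.78 + 15.4²·0.90] − 115.808 = 489.127 − 115.808 = 373.319.
Reliability = 373.319 / 474.792 = 0.7863.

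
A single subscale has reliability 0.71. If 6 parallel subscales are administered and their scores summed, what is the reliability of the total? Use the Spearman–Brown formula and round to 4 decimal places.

0.9363

ρ_k = kρ / (1 + (k−1)ρ) = 6·0.71 / (1 + 5·0.71) = 4.260 / 4.550 = 0.9363.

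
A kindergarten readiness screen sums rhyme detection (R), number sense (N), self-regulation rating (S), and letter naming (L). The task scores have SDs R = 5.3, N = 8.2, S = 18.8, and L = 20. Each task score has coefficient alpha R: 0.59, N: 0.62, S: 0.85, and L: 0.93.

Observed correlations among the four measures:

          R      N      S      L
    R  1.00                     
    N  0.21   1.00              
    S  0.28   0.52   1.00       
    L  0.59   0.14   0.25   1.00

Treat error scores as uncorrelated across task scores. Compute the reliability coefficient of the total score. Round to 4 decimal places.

0.9181

Var(R+N+S+L) = 5.3² + 8.2² + 18.8² + 20² + 2·[5.3·8.2·0.21 + 5.3·18.8·0.28 + 5.3·20·0.59 + 8.2·18.8·0.52 + 8.2·20·0.14 + 18.8·20·0.25] = 848.77 + 593.378 = 1442.15.
Under uncorrelated errors the observed covariances equal the true-score covariances, so only the own-variance terms attenuate.
True-score variance = [5.3²·0.59 + 8.2²·0.62 + 18.8²·0.85 + 20²·0.93] + 593.378 = 730.686 + 593.378 = 1324.06.
Reliability = 1324.06 / 1442.15 = 0.9181.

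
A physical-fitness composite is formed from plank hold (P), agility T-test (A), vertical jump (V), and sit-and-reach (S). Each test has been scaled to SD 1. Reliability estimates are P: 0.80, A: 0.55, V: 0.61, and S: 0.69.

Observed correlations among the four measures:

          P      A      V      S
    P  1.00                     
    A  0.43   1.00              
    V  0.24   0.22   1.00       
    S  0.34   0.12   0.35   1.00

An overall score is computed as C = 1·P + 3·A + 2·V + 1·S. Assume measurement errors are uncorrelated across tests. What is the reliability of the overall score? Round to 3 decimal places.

0.745

Var(C) = 1 + 3² + 2² + 1 + 2·[3·0.43 + 2·0.24 + 0.34 + 6·0.22 + 3·0.12 + 2·0.35] = 15 + 8.98 = 23.98.
Under uncorrelated errors the observed covariances equal the true-score covariances, so only the own-variance terms attenuate.
True-score variance = [0.80 + 3²·0.55 + 2²·0.61 + 0.69] + 8.98 = 8.88 + 8.98 = 17.86.
Reliability = 17.86 / 23.98 = 0.745.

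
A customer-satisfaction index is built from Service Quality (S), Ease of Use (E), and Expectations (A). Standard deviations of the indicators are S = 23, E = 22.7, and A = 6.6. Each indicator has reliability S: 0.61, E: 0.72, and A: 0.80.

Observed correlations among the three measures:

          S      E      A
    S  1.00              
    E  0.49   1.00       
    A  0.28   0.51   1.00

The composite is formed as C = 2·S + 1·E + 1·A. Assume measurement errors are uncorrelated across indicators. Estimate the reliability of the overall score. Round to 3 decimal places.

Var(C) = 2²·23² + 22.7² + 6.6² + 2·[2·23·22.7·0.49 + 2·23·6.6·0.28 + 22.7·6.6·0.51] = 2674.85 + 1346.15 = 4021.
Under uncorrelated errors the observed covariances equal the true-score covariances, so only the own-variance terms attenuate.
True-score variance = [2²·23²·0.61 + 22.7²·0.72 + 6.6²·0.80] + 1346.15 = 1696.62 + 1346.15 = 3042.77.
Reliability = 3042.77 / 4021 = 0.757.

0.757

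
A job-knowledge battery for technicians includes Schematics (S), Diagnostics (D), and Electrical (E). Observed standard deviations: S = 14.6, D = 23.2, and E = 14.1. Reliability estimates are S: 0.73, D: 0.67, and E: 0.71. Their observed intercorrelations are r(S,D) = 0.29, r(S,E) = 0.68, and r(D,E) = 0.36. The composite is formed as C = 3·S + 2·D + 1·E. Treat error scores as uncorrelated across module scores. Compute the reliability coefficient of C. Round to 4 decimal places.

0.8097

Var(C) = 3²·14.6² + 2²·23.2² + 14.1² + 2·[6·14.6·23.2·0.29 + 3·14.6·14.1·0.68 + 2·23.2·14.1·0.36] = 4270.21 + 2489.71 = 6759.92.
Because errors are independent across components, Cov(Tᵢ,Tⱼ) = Cov(Xᵢ,Xⱼ); the off-diagonal part of the true-score variance is the same as above.
True-score variance = [3²·14.6²·0.73 + 2²·23.2²·0.67 + 14.1²·0.71] + 2489.71 = 2984.1 + 2489.71 = 5473.81.
Reliability = 5473.81 / 6759.92 = 0.8097.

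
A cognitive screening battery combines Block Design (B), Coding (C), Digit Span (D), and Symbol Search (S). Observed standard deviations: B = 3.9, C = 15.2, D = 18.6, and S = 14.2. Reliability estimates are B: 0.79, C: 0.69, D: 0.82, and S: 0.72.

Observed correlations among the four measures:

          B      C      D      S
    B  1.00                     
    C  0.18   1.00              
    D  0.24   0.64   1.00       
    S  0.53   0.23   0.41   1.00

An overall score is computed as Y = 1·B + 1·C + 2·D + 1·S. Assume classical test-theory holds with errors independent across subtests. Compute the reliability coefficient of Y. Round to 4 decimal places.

0.8825

Var(Y) = 3.9² + 15.2² + 2²·18.6² + 14.2² + 2·[3.9·15.2·0.18 + 2·3.9·18.6·0.24 + 3.9·14.2·0.53 + 2·15.2·18.6·0.64 + 15.2·14.2·0.23 + 2·18.6·14.2·0.41] = 1831.73 + 1405.89 = 3237.62.
Under uncorrelated errors the observed covariances equal the true-score covariances, so only the own-variance terms attenuate.
True-score variance = [3.9²·0.79 + 15.2²·0.69 + 2²·18.6²·0.82 + 14.2²·0.72] + 1405.89 = 1451.36 + 1405.89 = 2857.25.
Reliability = 2857.25 / 3237.62 = 0.8825.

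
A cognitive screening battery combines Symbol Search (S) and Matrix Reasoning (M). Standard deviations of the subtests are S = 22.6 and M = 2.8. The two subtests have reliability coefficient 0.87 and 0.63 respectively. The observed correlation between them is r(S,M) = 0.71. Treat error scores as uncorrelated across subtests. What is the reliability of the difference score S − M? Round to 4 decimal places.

Var(S−M) = 22.6² + 2.8² − 2·22.6·2.8·0.71 = 518.6 − 89.8576 = 428.742.
Because errors are independent across components, Cov(Tᵢ,Tⱼ) = Cov(Xᵢ,Xⱼ); the off-diagonal part of the true-score variance is the same as above.
True-score variance = [22.6²·0.87 + 2.8²·0.63] − 89.8576 = 449.3 − 89.8576 = 359.443.
Reliability = 359.443 / 428.742 = 0.8384.

0.8384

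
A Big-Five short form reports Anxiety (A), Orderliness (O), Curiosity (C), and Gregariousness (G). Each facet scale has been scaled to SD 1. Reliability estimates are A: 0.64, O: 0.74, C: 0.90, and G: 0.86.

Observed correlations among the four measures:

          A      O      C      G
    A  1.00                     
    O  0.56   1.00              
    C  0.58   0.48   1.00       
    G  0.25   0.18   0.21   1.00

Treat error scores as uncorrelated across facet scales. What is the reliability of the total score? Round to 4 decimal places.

0.8991

Var(A+O+C+G) = 4 + 2·[0.56 + 0.58 + 0.25 + 0.48 + 0.18 + 0.21] = 4 + 4.52 = 8.52.
Under uncorrelated errors the observed covariances equal the true-score covariances, so only the own-variance terms attenuate.
True-score variance = [0.64 + 0.74 + 0.90 + 0.86] + 4.52 = 3.14 + 4.52 = 7.66.
Reliability = 7.66 / 8.52 = 0.8991.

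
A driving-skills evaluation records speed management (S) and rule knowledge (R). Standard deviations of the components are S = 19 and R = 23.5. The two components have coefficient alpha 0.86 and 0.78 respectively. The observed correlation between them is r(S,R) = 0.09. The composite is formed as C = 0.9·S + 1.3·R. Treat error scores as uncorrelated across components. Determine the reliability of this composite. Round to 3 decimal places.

0.813

Var(C) = 0.9²·19² + 1.3²·23.5² + 2·[1.17·19·23.5·0.09] = 1225.71 + 94.0329 = 1319.75.
With uncorrelated errors the cross-covariances are all true-score covariance, so they carry over unchanged; only the diagonal terms shrink to ρᵢσᵢ².
True-score variance = [0.9²·19²·0.86 + 1.3²·23.5²·0.78] + 94.0329 = 979.449 + 94.0329 = 1073.48.
Reliability = 1073.48 / 1319.75 = 0.813.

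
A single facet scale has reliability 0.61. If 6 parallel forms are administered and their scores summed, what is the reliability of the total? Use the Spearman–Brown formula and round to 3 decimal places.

ρ_k = kρ / (1 + (k−1)ρ) = 6·0.61 / (1 + 5·0.61) = 3.660 / 4.050 = 0.904.

0.904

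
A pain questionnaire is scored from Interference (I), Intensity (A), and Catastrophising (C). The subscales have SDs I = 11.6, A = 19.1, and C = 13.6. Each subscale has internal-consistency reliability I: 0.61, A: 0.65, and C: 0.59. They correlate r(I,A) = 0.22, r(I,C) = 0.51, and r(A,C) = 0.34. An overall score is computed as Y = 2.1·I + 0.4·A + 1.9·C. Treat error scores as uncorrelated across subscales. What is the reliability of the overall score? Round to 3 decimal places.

Var(Y) = 2.1²·11.6² + 0.4²·19.1² + 1.9²·13.6² + 2·[0.84·11.6·19.1·0.22 + 3.99·11.6·13.6·0.51 + 0.76·19.1·13.6·0.34] = 1319.48 + 858.184 = 2177.67.
Under uncorrelated errors the observed covariances equal the true-score covariances, so only the own-variance terms attenuate.
True-score variance = [2.1²·11.6²·0.61 + 0.4²·19.1²·0.65 + 1.9²·13.6²·0.59] + 858.184 = 793.866 + 858.184 = 1652.05.
Reliability = 1652.05 / 2177.67 = 0.759.

0.759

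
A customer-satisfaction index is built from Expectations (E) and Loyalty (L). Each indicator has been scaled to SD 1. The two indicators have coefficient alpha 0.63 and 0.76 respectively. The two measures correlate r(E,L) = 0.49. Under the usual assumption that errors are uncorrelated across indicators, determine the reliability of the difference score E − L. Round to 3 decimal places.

Var(E−L) = 1 + 1 − 2·0.49 = 2 − 0.98 = 1.02.
Because errors are independent across components, Cov(Tᵢ,Tⱼ) = Cov(Xᵢ,Xⱼ); the off-diagonal part of the true-score variance is the same as above.
True-score variance = [0.63 + 0.76] − 0.98 = 1.39 − 0.98 = 0.41.
Reliability = 0.41 / 1.02 = 0.402.

0.402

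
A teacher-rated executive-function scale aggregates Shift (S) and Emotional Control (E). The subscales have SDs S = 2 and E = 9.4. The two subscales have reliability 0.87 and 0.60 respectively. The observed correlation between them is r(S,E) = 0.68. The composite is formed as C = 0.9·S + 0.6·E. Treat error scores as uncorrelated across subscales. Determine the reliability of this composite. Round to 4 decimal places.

0.7309

Var(C) = 0.9²·2² + 0.6²·9.4² + 2·[0.54·2·9.4·0.68] = 35.0496 + 13.8067 = 48.8563.
Because errors are independent across components, Cov(Tᵢ,Tⱼ) = Cov(Xᵢ,Xⱼ); the off-diagonal part of the true-score variance is the same as above.
True-score variance = [0.9²·2²·0.87 + 0.6²·9.4²·0.60] + 13.8067 = 21.9046 + 13.8067 = 35.7113.
Reliability = 35.7113 / 48.8563 = 0.7309.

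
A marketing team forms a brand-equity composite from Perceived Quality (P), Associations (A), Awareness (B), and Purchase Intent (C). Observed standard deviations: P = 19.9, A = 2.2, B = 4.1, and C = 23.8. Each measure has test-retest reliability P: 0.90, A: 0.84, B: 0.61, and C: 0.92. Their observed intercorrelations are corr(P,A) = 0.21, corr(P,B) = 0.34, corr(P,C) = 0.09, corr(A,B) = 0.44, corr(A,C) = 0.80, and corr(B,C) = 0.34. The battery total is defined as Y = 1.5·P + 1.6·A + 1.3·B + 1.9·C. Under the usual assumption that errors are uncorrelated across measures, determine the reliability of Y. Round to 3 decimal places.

Var(Y) = 1.5²·19.9² + 1.6²·2.2² + 1.3²·4.1² + 1.9²·23.8² + 2·[2.4·19.9·2.2·0.21 + 1.95·19.9·4.1·0.34 + 2.85·19.9·23.8·0.09 + 2.08·2.2·4.1·0.44 + 3.04·2.2·23.8·0.80 + 2.47·4.1·23.8·0.34] = 2976.67 + 830.37 = 3807.04.
Under uncorrelated errors the observed covariances equal the true-score covariances, so only the own-variance terms attenuate.
True-score variance = [1.5²·19.9²·0.90 + 1.6²·2.2²·0.84 + 1.3²·4.1²·0.61 + 1.9²·23.8²·0.92] + 830.37 = 2710.92 + 830.37 = 3541.29.
Reliability = 3541.29 / 3807.04 = 0.930.

0.930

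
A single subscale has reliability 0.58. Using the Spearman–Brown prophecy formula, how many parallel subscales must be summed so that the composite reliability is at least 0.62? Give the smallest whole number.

2

k ≥ ρ*(1−ρ₁)/(ρ₁(1−ρ*)) = 0.62·0.42 / (0.58·0.38) = 1.181.
Smallest integer k = 2.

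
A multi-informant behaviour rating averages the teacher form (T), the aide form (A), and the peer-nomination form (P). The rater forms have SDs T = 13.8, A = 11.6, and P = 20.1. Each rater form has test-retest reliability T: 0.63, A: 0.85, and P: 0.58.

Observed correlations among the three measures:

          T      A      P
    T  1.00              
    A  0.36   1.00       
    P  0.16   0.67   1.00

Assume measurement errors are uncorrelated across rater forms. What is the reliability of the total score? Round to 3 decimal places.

0.791

Var(T+A+P) = 13.8² + 11.6² + 20.1² + 2·[13.8·11.6·0.36 + 13.8·20.1·0.16 + 11.6·20.1·0.67] = 729.01 + 516.454 = 1245.46.
Because errors are independent across components, Cov(Tᵢ,Tⱼ) = Cov(Xᵢ,Xⱼ); the off-diagonal part of the true-score variance is the same as above.
True-score variance = [13.8²·0.63 + 11.6²·0.85 + 20.1²·0.58] + 516.454 = 468.679 + 516.454 = 985.133.
Reliability = 985.133 / 1245.46 = 0.791.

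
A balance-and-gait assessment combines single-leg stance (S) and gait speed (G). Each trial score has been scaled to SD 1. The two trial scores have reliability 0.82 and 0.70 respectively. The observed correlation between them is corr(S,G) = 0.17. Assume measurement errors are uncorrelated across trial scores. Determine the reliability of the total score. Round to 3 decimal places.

0.795

Var(S+G) = 2 + 2·[0.17] = 2 + 0.34 = 2.34.
Because errors are independent across components, Cov(Tᵢ,Tⱼ) = Cov(Xᵢ,Xⱼ); the off-diagonal part of the true-score variance is the same as above.
True-score variance = [0.82 + 0.70] + 0.34 = 1.52 + 0.34 = 1.86.
Reliability = 1.86 / 2.34 = 0.795.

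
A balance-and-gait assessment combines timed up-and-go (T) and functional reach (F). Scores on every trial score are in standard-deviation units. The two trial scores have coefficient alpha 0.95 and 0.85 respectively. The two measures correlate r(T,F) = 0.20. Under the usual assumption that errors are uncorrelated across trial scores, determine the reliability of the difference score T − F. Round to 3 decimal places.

Var(T−F) = 1 + 1 − 2·0.20 = 2 − 0.4 = 1.6.
Under uncorrelated errors the observed covariances equal the true-score covariances, so only the own-variance terms attenuate.
True-score variance = [0.95 + 0.85] − 0.4 = 1.8 − 0.4 = 1.4.
Reliability = 1.4 / 1.6 = 0.875.

0.875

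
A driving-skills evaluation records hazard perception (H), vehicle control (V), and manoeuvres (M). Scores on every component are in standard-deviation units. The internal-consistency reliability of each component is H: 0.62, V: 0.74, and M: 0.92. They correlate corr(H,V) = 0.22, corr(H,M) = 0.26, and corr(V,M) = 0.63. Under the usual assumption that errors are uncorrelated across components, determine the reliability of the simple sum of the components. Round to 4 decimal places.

0.8621

Var(H+V+M) = 3 + 2·[0.22 + 0.26 + 0.63] = 3 + 2.22 = 5.22.
With uncorrelated errors the cross-covariances are all true-score covariance, so they carry over unchanged; only the diagonal terms shrink to ρᵢσᵢ².
True-score variance = [0.62 + 0.74 + 0.92] + 2.22 = 2.28 + 2.22 = 4.5.
Reliability = 4.5 / 5.22 = 0.8621.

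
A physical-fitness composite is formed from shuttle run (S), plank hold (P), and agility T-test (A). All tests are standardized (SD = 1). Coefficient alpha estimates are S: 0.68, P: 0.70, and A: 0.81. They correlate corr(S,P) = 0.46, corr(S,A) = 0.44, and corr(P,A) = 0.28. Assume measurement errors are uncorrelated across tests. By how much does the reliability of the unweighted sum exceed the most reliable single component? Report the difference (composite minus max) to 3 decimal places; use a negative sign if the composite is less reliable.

0.039

Var(sum) = 3 + 2.36 = 5.36; true-score variance = 2.19 + 2.36 = 4.55; composite reliability = 0.8489.
Max component reliability = 0.8100.
Difference = 0.8489 − 0.8100 = 0.039.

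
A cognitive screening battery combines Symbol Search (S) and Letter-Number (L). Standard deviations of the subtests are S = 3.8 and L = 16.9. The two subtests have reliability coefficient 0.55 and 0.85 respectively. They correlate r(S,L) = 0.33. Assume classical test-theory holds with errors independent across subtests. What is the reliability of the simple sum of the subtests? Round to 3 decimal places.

0.856

Var(S+L) = 3.8² + 16.9² + 2·[3.8·16.9·0.33] = 300.05 + 42.3852 = 342.435.
Under uncorrelated errors the observed covariances equal the true-score covariances, so only the own-variance terms attenuate.
True-score variance = [3.8²·0.55 + 16.9²·0.85] + 42.3852 = 250.71 + 42.3852 = 293.096.
Reliability = 293.096 / 342.435 = 0.856.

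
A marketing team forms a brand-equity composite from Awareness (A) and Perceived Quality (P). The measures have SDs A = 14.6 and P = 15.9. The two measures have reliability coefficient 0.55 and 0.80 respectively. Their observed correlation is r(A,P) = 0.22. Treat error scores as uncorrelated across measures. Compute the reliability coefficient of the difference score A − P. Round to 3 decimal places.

Var(A−P) = 14.6² + 15.9² − 2·14.6·15.9·0.22 = 465.97 − 102.142 = 363.828.
With uncorrelated errors the cross-covariances are all true-score covariance, so they carry over unchanged; only the diagonal terms shrink to ρᵢσᵢ².
True-score variance = [14.6²·0.55 + 15.9²·0.80] − 102.142 = 319.486 − 102.142 = 217.344.
Reliability = 217.344 / 363.828 = 0.597.

0.597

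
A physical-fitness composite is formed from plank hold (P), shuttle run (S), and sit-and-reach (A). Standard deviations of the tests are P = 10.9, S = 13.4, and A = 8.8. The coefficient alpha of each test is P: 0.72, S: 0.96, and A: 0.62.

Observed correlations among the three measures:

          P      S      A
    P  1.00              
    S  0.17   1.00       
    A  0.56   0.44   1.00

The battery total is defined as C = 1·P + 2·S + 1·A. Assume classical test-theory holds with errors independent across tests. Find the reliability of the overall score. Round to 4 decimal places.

Var(C) = 10.9² + 2²·13.4² + 8.8² + 2·[2·10.9·13.4·0.17 + 10.9·8.8·0.56 + 2·13.4·8.8·0.44] = 914.49 + 414.29 = 1328.78.
Because errors are independent across components, Cov(Tᵢ,Tⱼ) = Cov(Xᵢ,Xⱼ); the off-diagonal part of the true-score variance is the same as above.
True-score variance = [10.9²·0.72 + 2²·13.4²·0.96 + 8.8²·0.62] + 414.29 = 823.066 + 414.29 = 1237.36.
Reliability = 1237.36 / 1328.78 = 0.9312.

0.9312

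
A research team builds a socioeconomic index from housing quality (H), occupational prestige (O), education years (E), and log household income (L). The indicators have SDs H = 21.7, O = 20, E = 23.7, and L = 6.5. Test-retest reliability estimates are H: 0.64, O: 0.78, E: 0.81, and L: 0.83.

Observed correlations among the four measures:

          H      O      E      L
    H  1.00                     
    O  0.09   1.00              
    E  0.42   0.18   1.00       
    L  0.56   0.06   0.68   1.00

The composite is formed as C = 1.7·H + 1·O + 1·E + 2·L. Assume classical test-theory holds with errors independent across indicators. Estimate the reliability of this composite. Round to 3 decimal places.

0.842

Var(C) = 1.7²·21.7² + 20² + 23.7² + 2²·6.5² + 2·[1.7·21.7·20·0.09 + 1.7·21.7·23.7·0.42 + 3.4·21.7·6.5·0.56 + 20·23.7·0.18 + 2·20·6.5·0.06 + 2·23.7·6.5·0.68] = 2491.56 + 2025.18 = 4516.75.
Because errors are independent across components, Cov(Tᵢ,Tⱼ) = Cov(Xᵢ,Xⱼ); the off-diagonal part of the true-score variance is the same as above.
True-score variance = [1.7²·21.7²·0.64 + 20²·0.78 + 23.7²·0.81 + 2²·6.5²·0.83] + 2025.18 = 1778.2 + 2025.18 = 3803.38.
Reliability = 3803.38 / 4516.75 = 0.842.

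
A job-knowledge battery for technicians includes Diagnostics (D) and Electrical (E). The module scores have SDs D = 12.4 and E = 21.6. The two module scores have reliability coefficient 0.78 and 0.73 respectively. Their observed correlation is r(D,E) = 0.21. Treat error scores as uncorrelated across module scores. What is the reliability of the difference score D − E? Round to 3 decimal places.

Var(D−E) = 12.4² + 21.6² − 2·12.4·21.6·0.21 = 620.32 − 112.493 = 507.827.
Under uncorrelated errors the observed covariances equal the true-score covariances, so only the own-variance terms attenuate.
True-score variance = [12.4²·0.78 + 21.6²·0.73] − 112.493 = 460.522 − 112.493 = 348.029.
Reliability = 348.029 / 507.827 = 0.685.

0.685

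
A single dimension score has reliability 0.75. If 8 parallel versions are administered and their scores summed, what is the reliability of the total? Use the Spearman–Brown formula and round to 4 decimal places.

ρ_k = kρ / (1 + (k−1)ρ) = 8·0.75 / (1 + 7·0.75) = 6.000 / 6.250 = 0.9600.

0.9600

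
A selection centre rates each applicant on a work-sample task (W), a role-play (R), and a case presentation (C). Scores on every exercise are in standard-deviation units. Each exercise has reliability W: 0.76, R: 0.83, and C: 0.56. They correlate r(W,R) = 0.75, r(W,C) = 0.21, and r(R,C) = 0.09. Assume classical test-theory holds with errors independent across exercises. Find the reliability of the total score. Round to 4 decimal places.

Var(W+R+C) = 3 + 2·[0.75 + 0.21 + 0.09] = 3 + 2.1 = 5.1.
Under uncorrelated errors the observed covariances equal the true-score covariances, so only the own-variance terms attenuate.
True-score variance = [0.76 + 0.83 + 0.56] + 2.1 = 2.15 + 2.1 = 4.25.
Reliability = 4.25 / 5.1 = 0.8333.

0.8333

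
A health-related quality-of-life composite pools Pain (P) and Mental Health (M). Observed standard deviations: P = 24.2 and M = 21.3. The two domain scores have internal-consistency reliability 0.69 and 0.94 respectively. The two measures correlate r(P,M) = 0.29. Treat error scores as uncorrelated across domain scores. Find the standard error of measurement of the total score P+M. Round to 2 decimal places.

Var(total) = 1039.33 + 298.967 = 1338.3.
True-score variance = 830.56 + 298.967 = 1129.53, so reliability = 0.8440.
Error variance = 1338.3 − 1129.53 = 208.77; SEM = √208.77 = 14.45.

14.45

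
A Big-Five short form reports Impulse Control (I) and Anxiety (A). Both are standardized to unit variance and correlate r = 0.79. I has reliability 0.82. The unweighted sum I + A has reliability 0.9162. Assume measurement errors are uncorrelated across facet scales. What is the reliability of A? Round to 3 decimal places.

Var(I+A) = 2 + 2·0.79 = 3.580.
True-score variance = ρ_I + ρ_A + 2·0.79, so 0.9162 = (0.82 + ρ_A + 1.58) / 3.580.
ρ_A = 0.9162·3.580 − 0.82 − 1.58 = 0.880.

0.880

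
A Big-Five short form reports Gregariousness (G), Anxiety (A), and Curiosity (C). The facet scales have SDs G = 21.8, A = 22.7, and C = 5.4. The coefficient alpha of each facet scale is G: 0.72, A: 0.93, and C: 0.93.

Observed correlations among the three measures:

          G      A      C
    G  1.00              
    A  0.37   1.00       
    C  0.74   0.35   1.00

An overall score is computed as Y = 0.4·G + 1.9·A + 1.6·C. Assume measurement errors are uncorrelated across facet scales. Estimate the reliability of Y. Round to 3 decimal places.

Var(Y) = 0.4²·21.8² + 1.9²·22.7² + 1.6²·5.4² + 2·[0.76·21.8·22.7·0.37 + 0.64·21.8·5.4·0.74 + 3.04·22.7·5.4·0.35] = 2010.88 + 650.664 = 2661.55.
With uncorrelated errors the cross-covariances are all true-score covariance, so they carry over unchanged; only the diagonal terms shrink to ρᵢσᵢ².
True-score variance = [0.4²·21.8²·0.72 + 1.9²·22.7²·0.93 + 1.6²·5.4²·0.93] + 650.664 = 1854.15 + 650.664 = 2504.82.
Reliability = 2504.82 / 2661.55 = 0.941.

0.941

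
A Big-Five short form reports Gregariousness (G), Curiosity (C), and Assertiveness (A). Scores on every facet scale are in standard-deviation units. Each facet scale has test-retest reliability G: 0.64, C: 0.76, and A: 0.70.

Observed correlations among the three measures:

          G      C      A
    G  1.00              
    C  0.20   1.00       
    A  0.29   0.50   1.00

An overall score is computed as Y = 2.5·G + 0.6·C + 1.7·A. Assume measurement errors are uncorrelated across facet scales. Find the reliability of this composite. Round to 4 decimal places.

Var(Y) = 2.5² + 0.6² + 1.7² + 2·[1.5·0.20 + 4.25·0.29 + 1.02·0.50] = 9.5 + 4.085 = 13.585.
With uncorrelated errors the cross-covariances are all true-score covariance, so they carry over unchanged; only the diagonal terms shrink to ρᵢσᵢ².
True-score variance = [2.5²·0.64 + 0.6²·0.76 + 1.7²·0.70] + 4.085 = 6.2966 + 4.085 = 10.3816.
Reliability = 10.3816 / 13.585 = 0.7642.

0.7642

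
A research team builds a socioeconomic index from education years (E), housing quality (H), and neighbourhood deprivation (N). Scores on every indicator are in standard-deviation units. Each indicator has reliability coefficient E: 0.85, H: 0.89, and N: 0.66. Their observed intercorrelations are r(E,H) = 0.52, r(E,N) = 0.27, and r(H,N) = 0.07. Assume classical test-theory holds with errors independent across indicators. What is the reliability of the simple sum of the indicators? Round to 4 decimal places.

0.8729

Var(E+H+N) = 3 + 2·[0.52 + 0.27 + 0.07] = 3 + 1.72 = 4.72.
Because errors are independent across components, Cov(Tᵢ,Tⱼ) = Cov(Xᵢ,Xⱼ); the off-diagonal part of the true-score variance is the same as above.
True-score variance = [0.85 + 0.89 + 0.66] + 1.72 = 2.4 + 1.72 = 4.12.
Reliability = 4.12 / 4.72 = 0.8729.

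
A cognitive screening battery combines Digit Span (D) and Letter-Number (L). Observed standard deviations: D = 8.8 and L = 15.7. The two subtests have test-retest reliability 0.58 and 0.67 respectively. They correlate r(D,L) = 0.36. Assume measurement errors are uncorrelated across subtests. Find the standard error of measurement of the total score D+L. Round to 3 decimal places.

Var(total) = 323.93 + 99.4752 = 423.405.
True-score variance = 210.064 + 99.4752 = 309.539, so reliability = 0.7311.
Error variance = 423.405 − 309.539 = 113.867; SEM = √113.867 = 10.671.

10.671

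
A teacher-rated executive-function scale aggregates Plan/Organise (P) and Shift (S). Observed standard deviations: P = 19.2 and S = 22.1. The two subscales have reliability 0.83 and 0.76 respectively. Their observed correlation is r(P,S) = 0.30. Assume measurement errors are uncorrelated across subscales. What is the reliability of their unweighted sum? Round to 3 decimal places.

0.838

Var(P+S) = 19.2² + 22.1² + 2·[19.2·22.1·0.30] = 857.05 + 254.592 = 1111.64.
Under uncorrelated errors the observed covariances equal the true-score covariances, so only the own-variance terms attenuate.
True-score variance = [19.2²·0.83 + 22.1²·0.76] + 254.592 = 677.163 + 254.592 = 931.755.
Reliability = 931.755 / 1111.64 = 0.838.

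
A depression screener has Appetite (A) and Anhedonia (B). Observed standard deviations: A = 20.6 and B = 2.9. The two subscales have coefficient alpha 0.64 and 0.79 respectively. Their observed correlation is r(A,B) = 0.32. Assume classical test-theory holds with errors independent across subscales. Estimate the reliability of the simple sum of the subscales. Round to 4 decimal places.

Var(A+B) = 20.6² + 2.9² + 2·[20.6·2.9·0.32] = 432.77 + 38.2336 = 471.004.
With uncorrelated errors the cross-covariances are all true-score covariance, so they carry over unchanged; only the diagonal terms shrink to ρᵢσᵢ².
True-score variance = [20.6²·0.64 + 2.9²·0.79] + 38.2336 = 278.234 + 38.2336 = 316.468.
Reliability = 316.468 / 471.004 = 0.6719.

0.6719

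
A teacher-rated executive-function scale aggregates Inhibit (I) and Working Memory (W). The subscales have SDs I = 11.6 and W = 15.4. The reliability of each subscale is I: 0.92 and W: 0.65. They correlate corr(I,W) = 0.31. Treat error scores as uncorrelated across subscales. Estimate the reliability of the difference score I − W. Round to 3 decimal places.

0.641

Var(I−W) = 11.6² + 15.4² − 2·11.6·15.4·0.31 = 371.72 − 110.757 = 260.963.
With uncorrelated errors the cross-covariances are all true-score covariance, so they carry over unchanged; only the diagonal terms shrink to ρᵢσᵢ².
True-score variance = [11.6²·0.92 + 15.4²·0.65] − 110.757 = 277.949 − 110.757 = 167.192.
Reliability = 167.192 / 260.963 = 0.641.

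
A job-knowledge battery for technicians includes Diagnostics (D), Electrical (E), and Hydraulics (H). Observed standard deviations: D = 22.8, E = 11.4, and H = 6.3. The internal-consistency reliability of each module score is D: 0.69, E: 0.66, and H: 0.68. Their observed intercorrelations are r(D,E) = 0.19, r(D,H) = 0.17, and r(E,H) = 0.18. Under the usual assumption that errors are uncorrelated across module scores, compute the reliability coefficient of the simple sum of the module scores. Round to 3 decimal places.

Var(D+E+H) = 22.8² + 11.4² + 6.3² + 2·[22.8·11.4·0.19 + 22.8·6.3·0.17 + 11.4·6.3·0.18] = 689.49 + 173.462 = 862.952.
With uncorrelated errors the cross-covariances are all true-score covariance, so they carry over unchanged; only the diagonal terms shrink to ρᵢσᵢ².
True-score variance = [22.8²·0.69 + 11.4²·0.66 + 6.3²·0.68] + 173.462 = 471.452 + 173.462 = 644.915.
Reliability = 644.915 / 862.952 = 0.747.

0.747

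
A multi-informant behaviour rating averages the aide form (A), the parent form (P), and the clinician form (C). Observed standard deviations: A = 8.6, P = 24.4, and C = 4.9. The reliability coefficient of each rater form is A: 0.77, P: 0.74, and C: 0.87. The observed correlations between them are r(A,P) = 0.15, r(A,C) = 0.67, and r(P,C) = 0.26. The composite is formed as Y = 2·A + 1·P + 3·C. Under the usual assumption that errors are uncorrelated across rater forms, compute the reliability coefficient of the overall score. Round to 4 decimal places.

0.8573

Var(Y) = 2²·8.6² + 24.4² + 3²·4.9² + 2·[2·8.6·24.4·0.15 + 6·8.6·4.9·0.67 + 3·24.4·4.9·0.26] = 1107.29 + 651.223 = 1758.51.
Under uncorrelated errors the observed covariances equal the true-score covariances, so only the own-variance terms attenuate.
True-score variance = [2²·8.6²·0.77 + 24.4²·0.74 + 3²·4.9²·0.87] + 651.223 = 856.361 + 651.223 = 1507.58.
Reliability = 1507.58 / 1758.51 = 0.8573.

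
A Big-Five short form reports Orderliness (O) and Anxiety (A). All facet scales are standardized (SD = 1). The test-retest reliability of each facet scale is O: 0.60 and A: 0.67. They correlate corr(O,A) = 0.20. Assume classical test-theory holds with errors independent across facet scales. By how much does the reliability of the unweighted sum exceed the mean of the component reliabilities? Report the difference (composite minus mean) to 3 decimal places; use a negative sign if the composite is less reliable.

0.061

Var(sum) = 2 + 0.4 = 2.4; true-score variance = 1.27 + 0.4 = 1.67; composite reliability = 0.6958.
Mean component reliability = 0.6350.
Difference = 0.6958 − 0.6350 = 0.061.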